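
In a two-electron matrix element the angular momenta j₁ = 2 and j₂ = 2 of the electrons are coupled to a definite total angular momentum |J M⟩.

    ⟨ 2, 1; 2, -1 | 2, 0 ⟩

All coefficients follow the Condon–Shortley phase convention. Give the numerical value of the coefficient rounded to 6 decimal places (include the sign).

+√(1/14) ≈ +0.267261

j₁+j₂−J=2  J+j₁−j₂=2  J−j₁+j₂=2  j₁+j₂+J+1=7
(j₁±m₁, j₂±m₂, J±M) = (3,1,1,3,2,2)
P² = 8/7
sum k=0..1:
  [0] +1/2 = 1/2
  [1] −1/4 = -1/4
S = 1/4
C² = P²·S² = 1/14 ; C = +0.267261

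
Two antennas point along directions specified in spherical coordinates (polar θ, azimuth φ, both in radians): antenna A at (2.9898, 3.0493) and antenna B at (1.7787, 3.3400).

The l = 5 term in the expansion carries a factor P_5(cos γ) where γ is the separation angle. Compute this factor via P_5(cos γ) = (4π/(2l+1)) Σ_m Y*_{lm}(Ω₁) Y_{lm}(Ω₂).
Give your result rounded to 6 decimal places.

Summing Y*_{l m}(θ₁,φ₁)·Y_{l m}(θ₂,φ₂) over m ∈ [−5, 5]; prefactor 4π/(2·5+1) = 1.142397:
  m=-5: (-0.00003 + 0.00002j) × (-0.22769 + 0.34847j) = 0.00000 - 0.00002j  (running Σ = 0.00000 - 0.00002j)
  m=-4: (-0.00071 + 0.00027j) × (-0.19473 + 0.19796j) = 0.00008 - 0.00019j  (running Σ = 0.00009 - 0.00021j)
  m=-3: (-0.00897 + 0.00255j) × (0.16545 - 0.11203j) = -0.00120 + 0.00143j  (running Σ = -0.00111 + 0.00122j)
  m=-2: (-0.07273 + 0.01358j) × (0.26941 - 0.11289j) = -0.01806 + 0.01187j  (running Σ = -0.01917 + 0.01309j)
  m=-1: (-0.35545 + 0.03290j) × (-0.13569 + 0.02728j) = 0.04733 - 0.01416j  (running Σ = 0.02816 - 0.00107j)
  m=0: (-0.78063 + 0.00000j) × (-0.29286 + 0.00000j) = 0.22862 + 0.00000j  (running Σ = 0.25678 - 0.00107j)
  m=1: (0.35545 + 0.03290j) × (0.13569 + 0.02728j) = 0.04733 + 0.01416j  (running Σ = 0.30411 + 0.01309j)
  m=2: (-0.07273 - 0.01358j) × (0.26941 + 0.11289j) = -0.01806 - 0.01187j  (running Σ = 0.28605 + 0.00122j)
  m=3: (0.00897 + 0.00255j) × (-0.16545 - 0.11203j) = -0.00120 - 0.00143j  (running Σ = 0.28485 - 0.00021j)
  m=4: (-0.00071 - 0.00027j) × (-0.19473 - 0.19796j) = 0.00008 + 0.00019j  (running Σ = 0.28494 - 0.00002j)
  m=5: (0.00003 + 0.00002j) × (0.22769 + 0.34847j) = 0.00000 + 0.00002j  (running Σ = 0.28494 - 0.00000j)
Σ over m = 0.28494 - 0.00000j; ×(4π/11) → 0.32551 - 0.00000j. Real part: 0.325513

0.325513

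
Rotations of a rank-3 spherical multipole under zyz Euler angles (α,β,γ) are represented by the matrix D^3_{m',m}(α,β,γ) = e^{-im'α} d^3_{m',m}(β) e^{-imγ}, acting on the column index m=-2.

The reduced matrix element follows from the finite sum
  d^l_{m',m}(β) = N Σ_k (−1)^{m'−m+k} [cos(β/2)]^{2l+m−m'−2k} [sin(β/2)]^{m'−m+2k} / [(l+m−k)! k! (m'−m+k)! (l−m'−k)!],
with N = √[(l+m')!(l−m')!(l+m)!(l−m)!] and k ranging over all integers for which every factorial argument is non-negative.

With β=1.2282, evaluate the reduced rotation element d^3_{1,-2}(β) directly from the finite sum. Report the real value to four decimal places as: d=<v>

d=-0.4964

d^3_{1,-2}(β=1.2282) via the finite sum:
Half-angle: c=0.817292, s=0.576223. N=√(24·2·1·120)=75.894664
k∈{0,1} keeps every argument non-negative
  k=0: (−1)^3·75.8947/(12)·0.8173^3·0.5762^3 = -0.660594
  k=1: (−1)^4·75.8947/(24)·0.8173^1·0.5762^5 = +0.164184
d^3_{1,-2}(1.2282) = -0.660594 +0.164184 = -0.496410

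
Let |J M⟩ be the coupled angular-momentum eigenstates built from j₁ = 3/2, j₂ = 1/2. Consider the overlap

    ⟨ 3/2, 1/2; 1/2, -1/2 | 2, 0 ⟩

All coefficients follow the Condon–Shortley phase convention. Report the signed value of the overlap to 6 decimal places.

√[5·0!3!1!/5! · 2!1!0!1!2!2!] = √(2)
  +(−1)^0/∏(0,0,1,0,2,1)! = 1/2  (running 1/2)
⟨..|..⟩ = √(2)·(1/2) = +0.707107

+0.707107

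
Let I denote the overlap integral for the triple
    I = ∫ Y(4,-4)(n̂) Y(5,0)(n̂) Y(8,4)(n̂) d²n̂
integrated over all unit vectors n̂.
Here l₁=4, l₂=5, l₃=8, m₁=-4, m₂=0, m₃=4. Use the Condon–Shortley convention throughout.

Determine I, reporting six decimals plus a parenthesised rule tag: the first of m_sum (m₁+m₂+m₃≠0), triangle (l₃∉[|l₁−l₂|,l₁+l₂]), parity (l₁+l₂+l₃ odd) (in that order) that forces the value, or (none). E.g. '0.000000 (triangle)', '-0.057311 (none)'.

0.000000 (parity)

l₁+l₂+l₃=17 is odd: 3j(l;000)=0 ⇒ I=0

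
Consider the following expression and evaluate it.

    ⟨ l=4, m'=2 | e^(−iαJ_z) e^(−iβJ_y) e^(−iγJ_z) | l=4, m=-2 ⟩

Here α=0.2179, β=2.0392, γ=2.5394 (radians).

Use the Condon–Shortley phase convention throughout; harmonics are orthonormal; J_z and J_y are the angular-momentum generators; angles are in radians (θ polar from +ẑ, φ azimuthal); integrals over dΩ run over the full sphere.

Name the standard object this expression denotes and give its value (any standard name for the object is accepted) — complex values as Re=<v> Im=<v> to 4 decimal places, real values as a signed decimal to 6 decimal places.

Wigner D-matrix element, Re=0.0268 Im=0.3854

This is a Wigner D-matrix element — the rotation-matrix element ⟨l m'| R(α,β,γ) |l m⟩ in the angular-momentum basis.
Split into d^4_{2,-2}(β=2.0392) × two z-phases.
Half-angle: c=0.523707, s=0.851899. N=√(720·2·2·720)=1440.000000
Admissible k: 0..2 (factorial args all ≥0)
  k=0: (−1)^4·1440.0000/(96)·0.5237^4·0.8519^4 = +0.594286
  k=1: (−1)^5·1440.0000/(120)·0.5237^2·0.8519^6 = -1.258013
  k=2: (−1)^6·1440.0000/(1440)·0.5237^0·0.8519^8 = +0.277398
d^4_{2,-2}(2.0392) = +0.594286 -1.258013 +0.277398 = -0.386329
Phases: e^{-i·(2)·0.2179}=+0.906533-0.422136i, e^{-i·(-2)·2.5394}=+0.358267-0.933619i ⇒ D=+0.026785+0.385399i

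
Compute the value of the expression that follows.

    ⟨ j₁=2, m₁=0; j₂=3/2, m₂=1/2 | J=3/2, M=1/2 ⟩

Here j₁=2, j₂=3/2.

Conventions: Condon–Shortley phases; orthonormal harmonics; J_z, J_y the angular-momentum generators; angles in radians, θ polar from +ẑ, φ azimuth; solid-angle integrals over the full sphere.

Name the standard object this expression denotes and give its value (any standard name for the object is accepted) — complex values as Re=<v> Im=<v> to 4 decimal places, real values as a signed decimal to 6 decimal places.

Clebsch–Gordan coefficient, −√(1/5) ≈ -0.447214

This is a Clebsch–Gordan (vector-coupling) coefficient.
j₁+j₂−J=2  J+j₁−j₂=2  J−j₁+j₂=1  j₁+j₂+J+1=6
(j₁±m₁, j₂±m₂, J±M) = (2,2,2,1,2,1)
P² = 16/45
sum k=1..2:
  [1] −1/1 = -1
  [2] +1/4 = 1/4
S = -3/4
C² = P²·S² = 1/5 ; C = -0.447214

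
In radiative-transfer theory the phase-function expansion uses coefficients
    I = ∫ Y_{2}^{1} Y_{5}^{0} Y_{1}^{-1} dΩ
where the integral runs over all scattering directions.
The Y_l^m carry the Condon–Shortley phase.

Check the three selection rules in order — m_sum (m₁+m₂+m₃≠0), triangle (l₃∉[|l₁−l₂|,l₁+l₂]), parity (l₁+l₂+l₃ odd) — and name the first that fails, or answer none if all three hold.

triangle

azimuthal sum: 1 + 0 − 1 = 0  ✓
l₃ must lie in [3,7]; have l₃=1  ✗
L = 2 + 5 + 1 = 8 (even)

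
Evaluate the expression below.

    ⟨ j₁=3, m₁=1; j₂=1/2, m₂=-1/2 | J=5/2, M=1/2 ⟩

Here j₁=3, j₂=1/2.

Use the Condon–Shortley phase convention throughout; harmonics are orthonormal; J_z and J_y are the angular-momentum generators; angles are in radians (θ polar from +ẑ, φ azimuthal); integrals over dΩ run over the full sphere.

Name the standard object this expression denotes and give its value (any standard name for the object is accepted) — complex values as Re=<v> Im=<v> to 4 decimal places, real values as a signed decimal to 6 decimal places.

This is a Clebsch–Gordan (vector-coupling) coefficient.
triangle: 1!×5!×0!/7! = 120/5040
(j±m)!: 4!×2!×0!×1!×3!×2! = 576
prefactor² = (2J+1)×Δ×N² = 576/7
  k=0: +1/(0!×1!×2!×0!×3!×0!) = 1/12
Σ = 1/12  ⇒  CG² = 576/7×(1/12)² = 4/7
CG = +√(4/7) = +0.755929

Clebsch–Gordan coefficient, +√(4/7) ≈ +0.755929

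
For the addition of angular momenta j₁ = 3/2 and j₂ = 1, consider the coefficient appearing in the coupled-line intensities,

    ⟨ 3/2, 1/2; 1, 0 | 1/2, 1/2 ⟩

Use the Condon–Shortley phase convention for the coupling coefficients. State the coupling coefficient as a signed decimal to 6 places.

triangle: 2!×1!×0!/4! = 2/24
(j±m)!: 2!×1!×1!×1!×1!×0! = 2
prefactor² = (2J+1)×Δ×N² = 1/3
  k=1: −1/(1!×1!×0!×0!×1!×0!) = -1
Σ = -1  ⇒  CG² = 1/3×(-1)² = 1/3
CG = −√(1/3) = -0.577350

−√(1/3) ≈ -0.577350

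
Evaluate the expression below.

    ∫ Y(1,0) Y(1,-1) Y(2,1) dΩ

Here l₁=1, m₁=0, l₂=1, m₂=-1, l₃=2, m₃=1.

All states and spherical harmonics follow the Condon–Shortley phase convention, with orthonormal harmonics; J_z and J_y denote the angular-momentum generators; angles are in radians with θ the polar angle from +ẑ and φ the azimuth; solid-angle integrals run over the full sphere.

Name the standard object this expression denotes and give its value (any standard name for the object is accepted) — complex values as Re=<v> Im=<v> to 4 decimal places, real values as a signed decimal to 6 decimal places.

Gaunt coefficient, -0.218510

This is a Gaunt coefficient — the integral of a triple product of spherical harmonics over the sphere.
Rules hold: Σm=0, L=4 even, 0≤2≤2.
N = 3·3·5 = 45
Δ = 0!·2!·2!/5! = 1/30
Racah Σ t=0..0: t=0:+1/1 = 1/1
⇒ 3j(1 1 2; 0 0 0)² = 2/15, sgn +1
Racah Σ t=0..0: t=0:+1/2 = 1/2
⇒ 3j(1 1 2; 0 -1 1)² = 1/10, sgn -1
4πI² = N·(3j₀)²·(3jₘ)² = 3/5
I = -1·√(0.6/4π) = -0.21850969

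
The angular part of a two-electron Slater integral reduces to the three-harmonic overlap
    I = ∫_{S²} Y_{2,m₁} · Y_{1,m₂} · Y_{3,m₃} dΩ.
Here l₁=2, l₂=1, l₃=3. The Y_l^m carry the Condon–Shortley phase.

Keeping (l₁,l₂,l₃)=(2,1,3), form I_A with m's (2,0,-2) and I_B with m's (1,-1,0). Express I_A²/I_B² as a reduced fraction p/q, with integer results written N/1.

Shared (l₁,l₂,l₃)=(2,1,3): N and (l;000)² cancel in I_A²/I_B².
A: Δ = 0!·4!·2!/7! = 1/105; Racah Σ t=0..0: t=0:+1/24 = 1/24; ⇒ 3j(2 1 3; 2 0 -2)² = 1/21, sgn -1
B: Δ = 0!·4!·2!/7! = 1/105; Racah Σ t=0..0: t=0:+1/12 = 1/12; ⇒ 3j(2 1 3; 1 -1 0)² = 1/35, sgn -1
I_A²/I_B² = (1/21)/(1/35) = 5/3

5/3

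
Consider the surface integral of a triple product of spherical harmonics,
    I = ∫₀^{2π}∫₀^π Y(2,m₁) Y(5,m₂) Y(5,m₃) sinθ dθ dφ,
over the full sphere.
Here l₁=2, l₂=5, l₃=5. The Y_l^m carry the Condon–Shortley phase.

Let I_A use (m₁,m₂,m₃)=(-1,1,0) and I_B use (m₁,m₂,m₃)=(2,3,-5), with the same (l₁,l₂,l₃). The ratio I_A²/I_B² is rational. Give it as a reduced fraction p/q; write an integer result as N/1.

l's match ⇒ only the (l;m) 3-j factors differ between A and B.
A: triangle coeff Δ(2,5,5) = 1/38610; Σ_t [1,2]: t=1:−1/1440 t=2:+1/1152 = 1/5760; (3j)²=1/858 [(2 5 5; -1 1 0)], sign=-1
B: triangle coeff Δ(2,5,5) = 1/38610; Σ_t [0,0]: t=0:+1/161280 = 1/161280; (3j)²=1/143 [(2 5 5; 2 3 -5)], sign=+1
I_A²/I_B² = (1/858)/(1/143) = 1/6

1/6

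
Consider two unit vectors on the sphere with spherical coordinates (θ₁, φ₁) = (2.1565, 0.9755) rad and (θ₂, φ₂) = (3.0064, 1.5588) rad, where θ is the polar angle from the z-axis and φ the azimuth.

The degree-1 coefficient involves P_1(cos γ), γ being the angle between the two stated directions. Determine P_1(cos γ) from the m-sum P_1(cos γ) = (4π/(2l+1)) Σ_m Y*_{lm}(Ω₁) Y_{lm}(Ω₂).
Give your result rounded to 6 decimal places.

Addition theorem: P_1(cos γ) = (4π/3) Σ_m Y*_{lm}(Ω₁) Y_{lm}(Ω₂), m = −1…1:
  [-1]  conj(Y_{1,-1})(Ω₁) = 0.16145 + 0.23838j ; Y_{1,-1}(Ω₂) = 0.00056 - 0.04656j ; Δ = 0.01119 - 0.00738j
  [+0]  conj(Y_{1,0})(Ω₁) = -0.27009 + 0.00000j ; Y_{1,0}(Ω₂) = -0.48414 + 0.00000j ; Δ = 0.13076 + 0.00000j
  [+1]  conj(Y_{1,1})(Ω₁) = -0.16145 + 0.23838j ; Y_{1,1}(Ω₂) = -0.00056 - 0.04656j ; Δ = 0.01119 + 0.00738j
Total Σ_m = 0.15314 + 0.00000j. Multiply by 4.188790: 0.64149 + 0.00000j. P_1(cos γ) = 0.641487

0.641487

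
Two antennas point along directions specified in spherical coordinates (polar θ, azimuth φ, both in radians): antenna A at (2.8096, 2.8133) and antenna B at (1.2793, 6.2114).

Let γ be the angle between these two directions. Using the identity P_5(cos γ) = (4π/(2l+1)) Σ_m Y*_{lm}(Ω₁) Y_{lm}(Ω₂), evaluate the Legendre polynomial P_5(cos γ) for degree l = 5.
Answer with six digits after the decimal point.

0.086994

Summing Y*_{l m}(θ₁,φ₁)·Y_{l m}(θ₂,φ₂) over m ∈ [−5, 5]; prefactor 4π/(2·5+1) = 1.142397:
  [-5]  conj(Y_{5,-5})(Ω₁) = +0.000121+0.001703i ; Y_{5,-5}(Ω₂) = +0.350310+0.131429i ; Δ = -0.000182+0.000612i
  [-4]  conj(Y_{5,-4})(Ω₁) = -0.003989+0.015141i ; Y_{5,-4}(Ω₂) = +0.340469+0.100541i ; Δ = -0.002881+0.004754i
  [-3]  conj(Y_{5,-3})(Ω₁) = -0.046653+0.070297i ; Y_{5,-3}(Ω₂) = -0.076226-0.016674i ; Δ = +0.004728-0.004581i
  [-2]  conj(Y_{5,-2})(Ω₁) = -0.226665+0.174679i ; Y_{5,-2}(Ω₂) = -0.332658-0.048091i ; Δ = +0.083802-0.047208i
  [-1]  conj(Y_{5,-1})(Ω₁) = -0.520014+0.177126i ; Y_{5,-1}(Ω₂) = -0.003985-0.000287i ; Δ = +0.002123-0.000557i
  [+0]  conj(Y_{5,0})(Ω₁) = -0.305391-0.000000i ; Y_{5,0}(Ω₂) = +0.324281+0.000000i ; Δ = -0.099033-0.000000i
  [+1]  conj(Y_{5,1})(Ω₁) = +0.520014+0.177126i ; Y_{5,1}(Ω₂) = +0.003985-0.000287i ; Δ = +0.002123+0.000557i
  [+2]  conj(Y_{5,2})(Ω₁) = -0.226665-0.174679i ; Y_{5,2}(Ω₂) = -0.332658+0.048091i ; Δ = +0.083802+0.047208i
  [+3]  conj(Y_{5,3})(Ω₁) = +0.046653+0.070297i ; Y_{5,3}(Ω₂) = +0.076226-0.016674i ; Δ = +0.004728+0.004581i
  [+4]  conj(Y_{5,4})(Ω₁) = -0.003989-0.015141i ; Y_{5,4}(Ω₂) = +0.340469-0.100541i ; Δ = -0.002881-0.004754i
  [+5]  conj(Y_{5,5})(Ω₁) = -0.000121+0.001703i ; Y_{5,5}(Ω₂) = -0.350310+0.131429i ; Δ = -0.000182-0.000612i
Total Σ_m = +0.076150+0.000000i. Multiply by 1.142397: +0.086994+0.000000i. P_5(cos γ) = 0.086994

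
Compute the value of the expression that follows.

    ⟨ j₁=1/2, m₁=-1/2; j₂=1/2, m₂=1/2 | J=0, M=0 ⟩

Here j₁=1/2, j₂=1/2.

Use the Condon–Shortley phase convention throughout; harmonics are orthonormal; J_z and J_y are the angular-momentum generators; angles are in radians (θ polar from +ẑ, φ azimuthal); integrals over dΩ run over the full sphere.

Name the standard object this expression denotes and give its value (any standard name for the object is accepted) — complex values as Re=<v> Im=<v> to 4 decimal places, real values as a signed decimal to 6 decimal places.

Clebsch–Gordan coefficient, −√(1/2) ≈ -0.707107

This is a Clebsch–Gordan (vector-coupling) coefficient.
j₁+j₂−J=1  J+j₁−j₂=0  J−j₁+j₂=0  j₁+j₂+J+1=2
(j₁±m₁, j₂±m₂, J±M) = (0,1,1,0,0,0)
P² = 1/2
sum k=1..1:
  [1] −1/1 = -1
S = -1
C² = P²·S² = 1/2 ; C = -0.707107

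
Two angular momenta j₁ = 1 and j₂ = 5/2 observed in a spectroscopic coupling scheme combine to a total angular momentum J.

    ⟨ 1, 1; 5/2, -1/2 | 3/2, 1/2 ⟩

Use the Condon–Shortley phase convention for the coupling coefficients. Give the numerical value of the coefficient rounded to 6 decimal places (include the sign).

triangle: 2!·0!·3!/6! = 12/720
(j±m)!: 2!·0!·2!·3!·2!·1! = 48
prefactor² = (2J+1)·Δ·N² = 16/5
  k=0: +1/(0!·2!·0!·2!·0!·1!) = 1/4
Σ = 1/4  ⇒  CG² = 16/5·(1/4)² = 1/5
CG = +√(1/5) = +0.447214

+0.447214  (= +√(1/5))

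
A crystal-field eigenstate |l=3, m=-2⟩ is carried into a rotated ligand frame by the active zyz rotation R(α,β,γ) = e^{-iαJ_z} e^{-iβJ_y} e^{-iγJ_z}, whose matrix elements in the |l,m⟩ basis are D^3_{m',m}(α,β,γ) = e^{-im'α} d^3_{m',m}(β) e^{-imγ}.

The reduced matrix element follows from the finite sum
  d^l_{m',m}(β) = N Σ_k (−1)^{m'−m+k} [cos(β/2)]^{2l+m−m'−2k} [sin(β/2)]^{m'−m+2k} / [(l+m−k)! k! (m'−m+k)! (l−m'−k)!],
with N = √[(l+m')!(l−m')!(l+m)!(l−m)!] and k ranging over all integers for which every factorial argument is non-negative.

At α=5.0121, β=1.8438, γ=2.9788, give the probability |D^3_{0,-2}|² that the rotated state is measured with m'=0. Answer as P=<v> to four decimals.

Split into d^3_{0,-2}(β=1.8438) × two z-phases.
c=cos(1.843800/2)=0.604307, s=sin(1.843800/2)=0.796751; N=√[6·6·1·120]=65.726707
k: max(0,(-2)−(0))=0 … min(3+(-2),3−(0))=1
  k=0: (−1)^2·65.7267/(12)·0.6043^4·0.7968^2 = +0.463701
  k=1: (−1)^3·65.7267/(12)·0.6043^2·0.7968^4 = -0.806060
d^3_{0,-2}(1.8438) = +0.463701 -0.806060 = -0.342359
|D^3_{0,-2}|² = |d^3_{0,-2}(β)|² = (-0.342359)² = 0.117210 (the z-rotation phases have unit modulus)

P=0.1172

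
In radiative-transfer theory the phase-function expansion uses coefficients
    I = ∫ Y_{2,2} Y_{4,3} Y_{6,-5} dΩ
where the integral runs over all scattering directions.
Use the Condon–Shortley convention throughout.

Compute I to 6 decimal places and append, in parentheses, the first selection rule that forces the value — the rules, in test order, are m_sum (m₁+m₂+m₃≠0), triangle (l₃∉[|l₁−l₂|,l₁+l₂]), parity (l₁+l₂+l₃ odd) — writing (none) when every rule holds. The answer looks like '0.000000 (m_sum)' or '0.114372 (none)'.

-0.288917 (none)

Checks pass: Σm=0; 12 even; l₃=6∈[2,6].
(2·2+1)(2·4+1)(2·6+1) = 585
Δ: 0! 4! 8! / 13! → 1/6435
sum: t=0:+1/2304 = 1/2304
3j²(2 4 6; 0 0 0) = Δ·Π!·Σ² = 5/143  (sign +1)
sum: t=0:+1/120960 = 1/120960
3j²(2 4 6; 2 3 -5) = Δ·Π!·Σ² = 2/39  (sign -1)
combine: 4πI² = 585·5/143·2/39 = 150/143
take √, sign -1: I = -0.28891672
No selection rule forces the value: the integral is nonzero (none).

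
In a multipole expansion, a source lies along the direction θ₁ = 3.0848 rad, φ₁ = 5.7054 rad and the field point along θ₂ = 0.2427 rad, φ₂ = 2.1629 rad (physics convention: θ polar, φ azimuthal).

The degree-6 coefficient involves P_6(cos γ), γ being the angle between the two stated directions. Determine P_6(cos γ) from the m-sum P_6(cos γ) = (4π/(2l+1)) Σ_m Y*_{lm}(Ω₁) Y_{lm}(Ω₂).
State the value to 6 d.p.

0.649378

Expand P_6 via completeness: Σ_{m} conj(Y_{6,m}) at Ω₁ times Y_{6,m} at Ω₂ —
  [-6]  conj(Y_{6,-6})(Ω₁) = -0.000000+0.000000i ; Y_{6,-6}(Ω₂) = +0.000085-0.000037i ; Δ = -0.000000+0.000000i
  [-5]  conj(Y_{6,-5})(Ω₁) = +0.000001+0.000000i ; Y_{6,-5}(Ω₂) = -0.000235+0.001281i ; Δ = -0.000000+0.000000i
  [-4]  conj(Y_{6,-4})(Ω₁) = -0.000025-0.000027i ; Y_{6,-4}(Ω₂) = -0.007977-0.007784i ; Δ = -0.000000+0.000000i
  [-3]  conj(Y_{6,-3})(Ω₁) = +0.000153+0.000935i ; Y_{6,-3}(Ω₂) = +0.063275-0.013190i ; Δ = +0.000022+0.000057i
  [-2]  conj(Y_{6,-2})(Ω₁) = +0.006708-0.015215i ; Y_{6,-2}(Ω₂) = -0.094595+0.232379i ; Δ = +0.002901+0.002998i
  [-1]  conj(Y_{6,-1})(Ω₁) = -0.154195+0.100536i ; Y_{6,-1}(Ω₂) = -0.323481-0.480937i ; Δ = +0.098231+0.041636i
  [+0]  conj(Y_{6,0})(Ω₁) = +0.982947-0.000000i ; Y_{6,0}(Ω₂) = +0.477623+0.000000i ; Δ = +0.469478+0.000000i
  [+1]  conj(Y_{6,1})(Ω₁) = +0.154195+0.100536i ; Y_{6,1}(Ω₂) = +0.323481-0.480937i ; Δ = +0.098231-0.041636i
  [+2]  conj(Y_{6,2})(Ω₁) = +0.006708+0.015215i ; Y_{6,2}(Ω₂) = -0.094595-0.232379i ; Δ = +0.002901-0.002998i
  [+3]  conj(Y_{6,3})(Ω₁) = -0.000153+0.000935i ; Y_{6,3}(Ω₂) = -0.063275-0.013190i ; Δ = +0.000022-0.000057i
  [+4]  conj(Y_{6,4})(Ω₁) = -0.000025+0.000027i ; Y_{6,4}(Ω₂) = -0.007977+0.007784i ; Δ = -0.000000-0.000000i
  [+5]  conj(Y_{6,5})(Ω₁) = -0.000001+0.000000i ; Y_{6,5}(Ω₂) = +0.000235+0.001281i ; Δ = -0.000000-0.000000i
  [+6]  conj(Y_{6,6})(Ω₁) = -0.000000-0.000000i ; Y_{6,6}(Ω₂) = +0.000085+0.000037i ; Δ = -0.000000-0.000000i
Accumulated sum +0.671786-0.000000i; after 4π/(2l+1) scaling, +0.649378-0.000000i ⇒ P_6 = 0.649378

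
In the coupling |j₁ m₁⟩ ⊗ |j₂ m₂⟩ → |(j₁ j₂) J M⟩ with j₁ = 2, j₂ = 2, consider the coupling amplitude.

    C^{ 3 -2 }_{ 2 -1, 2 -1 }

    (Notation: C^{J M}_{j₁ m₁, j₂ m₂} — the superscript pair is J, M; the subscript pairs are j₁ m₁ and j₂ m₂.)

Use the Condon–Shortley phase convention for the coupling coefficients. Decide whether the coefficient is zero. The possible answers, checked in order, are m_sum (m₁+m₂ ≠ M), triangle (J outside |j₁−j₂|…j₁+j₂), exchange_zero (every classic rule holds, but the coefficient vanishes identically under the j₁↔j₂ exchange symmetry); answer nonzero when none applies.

m-sum: m₁+m₂ = -1+(-1) = -2, M = -2  ✓
triangle: |j₁−j₂| = 0 ≤ J = 3 ≤ j₁+j₂ = 4  ✓
exchange: j₁=j₂ and m₁=m₂, and (−1)^(j₁+j₂−J) = (−1)^1 = −1 forces ⟨j₁m₁;j₂m₂|JM⟩ = −⟨j₂m₂;j₁m₁|JM⟩ = −⟨j₁m₁;j₂m₂|JM⟩ ⇒ the coefficient vanishes identically
Racah sum check: Σ_k collapses to 0 ⇒ CG = 0

exchange_zero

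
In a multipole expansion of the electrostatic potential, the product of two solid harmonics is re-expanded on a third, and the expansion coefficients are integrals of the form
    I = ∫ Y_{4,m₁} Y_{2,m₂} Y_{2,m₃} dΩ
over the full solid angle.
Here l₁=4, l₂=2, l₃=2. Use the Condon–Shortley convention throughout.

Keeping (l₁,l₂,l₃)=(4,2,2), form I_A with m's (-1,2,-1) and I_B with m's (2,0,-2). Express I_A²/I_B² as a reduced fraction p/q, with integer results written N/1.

1/3

Same 4,2,2: normalisation and zero-m 3j drop out of the ratio.
A: Δ: 4! 4! 0! / 9! → 1/630; sum: t=4:+1/144 = 1/144; 3j²(4 2 2; -1 2 -1) = Δ·Π!·Σ² = 1/126  (sign -1)
B: Δ: 4! 4! 0! / 9! → 1/630; sum: t=2:+1/96 = 1/96; 3j²(4 2 2; 2 0 -2) = Δ·Π!·Σ² = 1/42  (sign +1)
I_A²/I_B² = (1/126)/(1/42) = 1/3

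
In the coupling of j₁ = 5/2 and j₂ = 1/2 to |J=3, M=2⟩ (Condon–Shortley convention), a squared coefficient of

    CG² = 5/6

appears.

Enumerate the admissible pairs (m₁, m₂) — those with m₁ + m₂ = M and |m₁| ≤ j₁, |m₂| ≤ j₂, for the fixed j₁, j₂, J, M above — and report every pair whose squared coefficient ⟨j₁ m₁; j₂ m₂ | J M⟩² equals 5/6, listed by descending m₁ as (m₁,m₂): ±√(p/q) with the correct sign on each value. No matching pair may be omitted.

(3/2,1/2): +√(5/6)

Admissible pairs with m₁+m₂ = M = 2: (3/2,1/2), (5/2,-1/2)
  (m₁,m₂)=(5/2,-1/2): CG² = 1/6, CG = +√(1/6)
  (m₁,m₂)=(3/2,1/2): CG² = 5/6, CG = +√(5/6)   ← matches the target
Pairs with CG² = 5/6: (3/2,1/2): +√(5/6)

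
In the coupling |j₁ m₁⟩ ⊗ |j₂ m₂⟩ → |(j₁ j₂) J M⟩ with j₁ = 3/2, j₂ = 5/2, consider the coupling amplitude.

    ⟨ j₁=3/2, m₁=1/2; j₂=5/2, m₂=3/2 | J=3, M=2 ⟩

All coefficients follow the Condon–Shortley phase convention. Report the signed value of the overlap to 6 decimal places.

j₁+j₂−J=1  J+j₁−j₂=2  J−j₁+j₂=4  j₁+j₂+J+1=8
(j₁±m₁, j₂±m₂, J±M) = (2,1,4,1,5,1)
P² = 48
sum k=0..1:
  [0] +1/24 = 1/24
  [1] −1/12 = -1/12
S = -1/24
C² = P²·S² = 1/12 ; C = -0.288675

-0.288675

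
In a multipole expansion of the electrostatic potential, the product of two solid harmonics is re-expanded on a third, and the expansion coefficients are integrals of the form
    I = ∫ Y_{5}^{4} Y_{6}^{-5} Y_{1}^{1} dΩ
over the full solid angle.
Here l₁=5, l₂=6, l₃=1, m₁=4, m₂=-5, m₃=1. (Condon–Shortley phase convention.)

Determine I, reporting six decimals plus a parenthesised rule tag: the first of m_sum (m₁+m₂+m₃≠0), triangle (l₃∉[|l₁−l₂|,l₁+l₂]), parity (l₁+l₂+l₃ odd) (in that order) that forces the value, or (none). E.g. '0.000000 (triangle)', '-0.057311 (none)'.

-0.303018 (none)

Rules hold: Σm=0, L=12 even, 1≤1≤11.
N = 11·13·3 = 429
Δ = 10!·0!·2!/13! = 1/858
Racah Σ t=5..5: t=5:−1/14400 = -1/14400
⇒ 3j(5 6 1; 0 0 0)² = 6/143, sgn +1
Racah Σ t=1..1: t=1:−1/725760 = -1/725760
⇒ 3j(5 6 1; 4 -5 1)² = 5/78, sgn -1
4πI² = N·(3j₀)²·(3jₘ)² = 15/13
I = -1·√(1.15385/4π) = -0.30301841
No selection rule forces the value: the integral is nonzero (none).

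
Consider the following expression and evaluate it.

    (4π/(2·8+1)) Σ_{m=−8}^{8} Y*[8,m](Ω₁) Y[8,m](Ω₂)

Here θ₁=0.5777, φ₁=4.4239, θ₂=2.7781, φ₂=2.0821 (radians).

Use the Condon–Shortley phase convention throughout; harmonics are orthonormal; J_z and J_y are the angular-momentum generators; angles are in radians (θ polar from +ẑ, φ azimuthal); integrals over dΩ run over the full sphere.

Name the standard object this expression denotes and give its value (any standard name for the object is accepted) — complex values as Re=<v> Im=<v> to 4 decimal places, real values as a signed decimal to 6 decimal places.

This sum is the spherical-harmonic addition theorem: it equals the Legendre polynomial P_l(cos γ) of the angle γ between the two directions.
Summing Y*_{l m}(θ₁,φ₁)·Y_{l m}(θ₂,φ₂) over m ∈ [−8, 8]; prefactor 4π/(2·8+1) = 0.739198:
  m=-8: (-0.002740-0.003019i) × (-0.000077+0.000107i) = +0.000001-0.000000i  (running Σ = +0.000001-0.000000i)
  m=-7: (+0.022541-0.010850i) × (+0.000586+0.001254i) = +0.000027+0.000022i  (running Σ = +0.000027+0.000022i)
  m=-6: (+0.015166+0.093895i) × (+0.009178+0.000678i) = +0.000076+0.000872i  (running Σ = +0.000103+0.000894i)
  m=-5: (-0.246968-0.031874i) × (+0.024094-0.036371i) = -0.007110+0.008215i  (running Σ = -0.007007+0.009108i)
  m=-4: (+0.179865-0.406211i) × (-0.068877-0.134123i) = -0.066871+0.003855i  (running Σ = -0.073878+0.012963i)
  m=-3: (+0.359390+0.305999i) × (-0.368498-0.013598i) = -0.128273-0.117647i  (running Σ = -0.202151-0.104684i)
  m=-2: (-0.093188+0.060652i) × (-0.298186+0.488336i) = -0.001831-0.063593i  (running Σ = -0.203983-0.168277i)
  m=-1: (+0.107197+0.361214i) × (+0.176677+0.314892i) = -0.094804+0.097573i  (running Σ = -0.298787-0.070703i)
  m=0: (-0.245866-0.000000i) × (-0.340447+0.000000i) = +0.083704+0.000000i  (running Σ = -0.215082-0.070703i)
  m=1: (-0.107197+0.361214i) × (-0.176677+0.314892i) = -0.094804-0.097573i  (running Σ = -0.309887-0.168277i)
  m=2: (-0.093188-0.060652i) × (-0.298186-0.488336i) = -0.001831+0.063593i  (running Σ = -0.311718-0.104684i)
  m=3: (-0.359390+0.305999i) × (+0.368498-0.013598i) = -0.128273+0.117647i  (running Σ = -0.439991+0.012963i)
  m=4: (+0.179865+0.406211i) × (-0.068877+0.134123i) = -0.066871-0.003855i  (running Σ = -0.506862+0.009108i)
  m=5: (+0.246968-0.031874i) × (-0.024094-0.036371i) = -0.007110-0.008215i  (running Σ = -0.513972+0.000894i)
  m=6: (+0.015166-0.093895i) × (+0.009178-0.000678i) = +0.000076-0.000872i  (running Σ = -0.513897+0.000022i)
  m=7: (-0.022541-0.010850i) × (-0.000586+0.001254i) = +0.000027-0.000022i  (running Σ = -0.513870-0.000000i)
  m=8: (-0.002740+0.003019i) × (-0.000077-0.000107i) = +0.000001+0.000000i  (running Σ = -0.513869+0.000000i)
Accumulated sum -0.513869+0.000000i; after 4π/(2l+1) scaling, -0.379851+0.000000i ⇒ P_8 = -0.379851

Legendre polynomial (addition theorem), -0.379851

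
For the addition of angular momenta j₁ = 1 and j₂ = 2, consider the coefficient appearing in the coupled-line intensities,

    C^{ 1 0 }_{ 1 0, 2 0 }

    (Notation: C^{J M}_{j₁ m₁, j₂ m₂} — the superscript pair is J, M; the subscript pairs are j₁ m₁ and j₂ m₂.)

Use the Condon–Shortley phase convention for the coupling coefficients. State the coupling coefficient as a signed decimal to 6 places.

-0.632456  (= −√(2/5))

j₁+j₂−J=2  J+j₁−j₂=0  J−j₁+j₂=2  j₁+j₂+J+1=5
(j₁±m₁, j₂±m₂, J±M) = (1,1,2,2,1,1)
P² = 2/5
sum k=1..1:
  [1] −1/1 = -1
S = -1
C² = P²·S² = 2/5 ; C = -0.632456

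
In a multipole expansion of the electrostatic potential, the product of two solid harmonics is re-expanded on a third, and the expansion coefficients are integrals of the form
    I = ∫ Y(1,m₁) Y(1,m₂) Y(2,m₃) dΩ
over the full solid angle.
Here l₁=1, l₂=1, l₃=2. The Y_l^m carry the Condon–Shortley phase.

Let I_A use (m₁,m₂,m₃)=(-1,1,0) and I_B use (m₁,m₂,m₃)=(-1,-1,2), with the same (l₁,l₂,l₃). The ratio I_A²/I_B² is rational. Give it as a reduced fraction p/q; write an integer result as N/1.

l's match ⇒ only the (l;m) 3-j factors differ between A and B.
A: triangle coeff Δ(1,1,2) = 1/30; Σ_t [0,0]: t=0:+1/4 = 1/4; (3j)²=1/30 [(1 1 2; -1 1 0)], sign=+1
B: triangle coeff Δ(1,1,2) = 1/30; Σ_t [0,0]: t=0:+1/4 = 1/4; (3j)²=1/5 [(1 1 2; -1 -1 2)], sign=+1
I_A²/I_B² = (1/30)/(1/5) = 1/6

1/6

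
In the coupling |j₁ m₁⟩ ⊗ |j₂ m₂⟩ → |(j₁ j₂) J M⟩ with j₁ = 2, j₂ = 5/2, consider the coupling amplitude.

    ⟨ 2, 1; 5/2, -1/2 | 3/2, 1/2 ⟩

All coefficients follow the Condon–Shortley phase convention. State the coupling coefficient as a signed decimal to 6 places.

√[4·3!1!2!/7! · 3!1!2!3!2!1!] = √(48/35)
  +(−1)^0/∏(0,3,1,2,0,0)! = 1/12  (running 1/12)
  +(−1)^1/∏(1,2,0,1,1,1)! = -1/2  (running -5/12)
⟨..|..⟩ = √(48/35)·(-5/12) = -0.487950

−√(5/21) ≈ -0.487950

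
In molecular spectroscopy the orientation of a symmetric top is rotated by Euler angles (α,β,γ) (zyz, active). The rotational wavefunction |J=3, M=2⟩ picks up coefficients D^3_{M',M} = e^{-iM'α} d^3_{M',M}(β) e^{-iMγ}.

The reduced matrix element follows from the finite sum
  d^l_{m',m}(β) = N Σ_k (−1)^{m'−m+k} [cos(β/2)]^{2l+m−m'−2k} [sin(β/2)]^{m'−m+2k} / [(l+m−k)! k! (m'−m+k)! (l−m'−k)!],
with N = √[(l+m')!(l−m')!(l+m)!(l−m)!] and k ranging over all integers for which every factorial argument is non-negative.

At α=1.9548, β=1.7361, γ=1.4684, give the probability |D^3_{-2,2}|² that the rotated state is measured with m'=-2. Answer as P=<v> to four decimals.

Split into d^3_{-2,2}(β=1.7361) × two z-phases.
With c≡cos(β/2)=0.646316 and s≡sin(β/2)=0.763070, N=[1·120·120·1]^{1/2}=120.000000
k∈{4,5} keeps every argument non-negative
  k=4: (−1)^0·120.0000/(24)·0.6463^2·0.7631^4 = +0.708137
  k=5: (−1)^1·120.0000/(120)·0.6463^0·0.7631^6 = -0.197418
d^3_{-2,2}(1.7361) = +0.708137 -0.197418 = +0.510719
|D^3_{-2,2}|² = |d^3_{-2,2}(β)|² = (+0.510719)² = 0.260834 (the z-rotation phases have unit modulus)

P=0.2608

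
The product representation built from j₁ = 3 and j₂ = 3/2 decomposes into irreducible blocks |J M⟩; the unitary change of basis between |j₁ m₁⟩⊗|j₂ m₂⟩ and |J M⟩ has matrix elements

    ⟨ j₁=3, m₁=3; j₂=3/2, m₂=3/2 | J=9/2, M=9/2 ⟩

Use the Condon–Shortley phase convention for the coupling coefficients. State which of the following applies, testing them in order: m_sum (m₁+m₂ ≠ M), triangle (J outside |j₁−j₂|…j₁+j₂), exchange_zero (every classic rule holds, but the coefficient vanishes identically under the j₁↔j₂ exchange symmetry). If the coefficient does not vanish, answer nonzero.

nonzero

m-sum: m₁+m₂ = 3+3/2 = 9/2, M = 9/2  ✓
triangle: |j₁−j₂| = 3/2 ≤ J = 9/2 ≤ j₁+j₂ = 9/2  ✓
exchange: j₁≠j₂ or m₁≠m₂ — the exchange symmetry imposes no constraint here
value check: CG = +1 = +1.000000 ≠ 0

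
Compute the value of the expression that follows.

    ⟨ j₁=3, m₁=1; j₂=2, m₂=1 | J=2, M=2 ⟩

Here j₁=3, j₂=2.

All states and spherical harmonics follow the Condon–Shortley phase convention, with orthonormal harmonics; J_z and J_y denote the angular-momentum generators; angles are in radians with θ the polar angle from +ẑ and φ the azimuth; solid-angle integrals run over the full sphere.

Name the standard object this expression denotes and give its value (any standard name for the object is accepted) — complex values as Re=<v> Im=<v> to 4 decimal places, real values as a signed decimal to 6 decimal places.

This is a Clebsch–Gordan (vector-coupling) coefficient.
triangle: 3!·3!·1!/8! = 36/40320
(j±m)!: 4!·2!·3!·1!·4!·0! = 6912
prefactor² = (2J+1)·Δ·N² = 216/7
  k=2: +1/(2!·1!·0!·1!·3!·0!) = 1/12
Σ = 1/12  ⇒  CG² = 216/7·(1/12)² = 3/14
CG = +√(3/14) = +0.462910

Clebsch–Gordan coefficient, +√(3/14) ≈ +0.462910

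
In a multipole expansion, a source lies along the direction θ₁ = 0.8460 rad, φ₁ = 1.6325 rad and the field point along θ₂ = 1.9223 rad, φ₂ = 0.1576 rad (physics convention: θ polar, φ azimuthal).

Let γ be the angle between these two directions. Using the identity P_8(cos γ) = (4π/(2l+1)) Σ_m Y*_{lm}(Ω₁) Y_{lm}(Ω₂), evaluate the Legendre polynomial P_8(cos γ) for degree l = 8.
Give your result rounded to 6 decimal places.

0.053105

Expand P_8 via completeness: Σ_{m} conj(Y_{8,m}) at Ω₁ times Y_{8,m} at Ω₂ —
  term(m=-8) = 0.01139 - 0.01098j   from Y*(Ω₁)=0.04478 + 0.02410j, Y(Ω₂)=0.09492 - 0.29631j
  term(m=-7) = 0.05114 + 0.06438j   from Y*(Ω₁)=0.07541 - 0.16360j, Y(Ω₂)=-0.20573 + 0.40743j
  term(m=-6) = -0.06238 + 0.04046j   from Y*(Ω₁)=-0.34552 - 0.13410j, Y(Ω₂)=0.11741 - 0.16267j
  term(m=-5) = 0.05243 + 0.10084j   from Y*(Ω₁)=-0.13832 + 0.43401j, Y(Ω₂)=0.17598 - 0.17689j
  term(m=-4) = -0.06447 + 0.02602j   from Y*(Ω₁)=0.21946 + 0.05529j, Y(Ω₂)=-0.24815 + 0.18108j
  term(m=-3) = -0.00714 - 0.02413j   from Y*(Ω₁)=-0.03995 + 0.21336j, Y(Ω₂)=-0.10322 + 0.05279j
  term(m=-2) = 0.11389 - 0.02212j   from Y*(Ω₁)=0.35504 + 0.04404j, Y(Ω₂)=0.30833 - 0.10054j
  term(m=-1) = 0.00032 + 0.00329j   from Y*(Ω₁)=-0.00366 + 0.05919j, Y(Ω₂)=0.05502 - 0.00874j
  term(m=+0) = -0.11852 + 0.00000j   from Y*(Ω₁)=0.36513 + 0.00000j, Y(Ω₂)=-0.32458 + 0.00000j
  term(m=+1) = 0.00032 - 0.00329j   from Y*(Ω₁)=0.00366 + 0.05919j, Y(Ω₂)=-0.05502 - 0.00874j
  term(m=+2) = 0.11389 + 0.02212j   from Y*(Ω₁)=0.35504 - 0.04404j, Y(Ω₂)=0.30833 + 0.10054j
  term(m=+3) = -0.00714 + 0.02413j   from Y*(Ω₁)=0.03995 + 0.21336j, Y(Ω₂)=0.10322 + 0.05279j
  term(m=+4) = -0.06447 - 0.02602j   from Y*(Ω₁)=0.21946 - 0.05529j, Y(Ω₂)=-0.24815 - 0.18108j
  term(m=+5) = 0.05243 - 0.10084j   from Y*(Ω₁)=0.13832 + 0.43401j, Y(Ω₂)=-0.17598 - 0.17689j
  term(m=+6) = -0.06238 - 0.04046j   from Y*(Ω₁)=-0.34552 + 0.13410j, Y(Ω₂)=0.11741 + 0.16267j
  term(m=+7) = 0.05114 - 0.06438j   from Y*(Ω₁)=-0.07541 - 0.16360j, Y(Ω₂)=0.20573 + 0.40743j
  term(m=+8) = 0.01139 + 0.01098j   from Y*(Ω₁)=0.04478 - 0.02410j, Y(Ω₂)=0.09492 + 0.29631j
Accumulated sum 0.07184 + 0.00000j; after 4π/(2l+1) scaling, 0.05311 + 0.00000j ⇒ P_8 = 0.053105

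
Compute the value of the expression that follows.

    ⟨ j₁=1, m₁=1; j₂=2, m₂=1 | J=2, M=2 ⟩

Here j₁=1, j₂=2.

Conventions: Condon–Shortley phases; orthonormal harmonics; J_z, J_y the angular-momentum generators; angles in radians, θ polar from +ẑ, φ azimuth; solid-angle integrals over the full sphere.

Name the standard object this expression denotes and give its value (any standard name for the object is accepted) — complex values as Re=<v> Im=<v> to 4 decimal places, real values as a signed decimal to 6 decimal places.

This is a Clebsch–Gordan (vector-coupling) coefficient.
triangle: 1!*1!*3!/6! = 6/720
(j±m)!: 2!*0!*3!*1!*4!*0! = 288
prefactor² = (2J+1)*Δ*N² = 12
  k=0: +1/(0!*1!*0!*3!*1!*0!) = 1/6
Σ = 1/6  ⇒  CG² = 12*(1/6)² = 1/3
CG = +√(1/3) = +0.577350

Clebsch–Gordan coefficient, +√(1/3) ≈ +0.577350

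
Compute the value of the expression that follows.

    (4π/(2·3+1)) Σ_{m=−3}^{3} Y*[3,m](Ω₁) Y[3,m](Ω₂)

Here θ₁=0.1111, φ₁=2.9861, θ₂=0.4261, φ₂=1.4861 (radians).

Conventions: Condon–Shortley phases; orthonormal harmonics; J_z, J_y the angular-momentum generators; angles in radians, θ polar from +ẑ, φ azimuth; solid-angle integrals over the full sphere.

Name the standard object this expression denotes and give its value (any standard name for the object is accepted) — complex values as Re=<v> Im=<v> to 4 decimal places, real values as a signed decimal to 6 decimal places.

This sum is the spherical-harmonic addition theorem: it equals the Legendre polynomial P_l(cos γ) of the angle γ between the two directions.
Term-by-term m-sum for l=3 (normalisation 4π/7 = 1.795196):
  m=-3: (-0.000508+0.000256i) × (-0.007405+0.028514i) = -0.000004-0.000016i  (running Σ = -0.000004-0.000016i)
  m=-2: (+0.011886-0.003820i) × (-0.156705-0.026802i) = -0.001965+0.000280i  (running Σ = -0.001969+0.000264i)
  m=-1: (-0.139421+0.021855i) × (+0.035548-0.418705i) = +0.004195+0.059153i  (running Σ = +0.002226+0.059417i)
  m=0: (+0.718956-0.000000i) × (+0.389360+0.000000i) = +0.279933+0.000000i  (running Σ = +0.282159+0.059417i)
  m=1: (+0.139421+0.021855i) × (-0.035548-0.418705i) = +0.004195-0.059153i  (running Σ = +0.286354+0.000264i)
  m=2: (+0.011886+0.003820i) × (-0.156705+0.026802i) = -0.001965-0.000280i  (running Σ = +0.284389-0.000016i)
  m=3: (+0.000508+0.000256i) × (+0.007405+0.028514i) = -0.000004+0.000016i  (running Σ = +0.284385-0.000000i)
Accumulated sum +0.284385-0.000000i; after 4π/(2l+1) scaling, +0.510528-0.000000i ⇒ P_3 = 0.510528

Legendre polynomial (addition theorem), +0.510528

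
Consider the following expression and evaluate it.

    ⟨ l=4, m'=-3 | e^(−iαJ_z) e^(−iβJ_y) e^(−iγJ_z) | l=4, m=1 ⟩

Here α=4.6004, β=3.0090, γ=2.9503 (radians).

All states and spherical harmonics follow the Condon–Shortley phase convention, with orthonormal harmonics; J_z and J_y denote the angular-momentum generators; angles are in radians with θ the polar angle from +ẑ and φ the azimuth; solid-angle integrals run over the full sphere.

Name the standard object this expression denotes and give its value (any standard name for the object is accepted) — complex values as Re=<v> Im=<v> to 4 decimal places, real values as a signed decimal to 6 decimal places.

This is a Wigner D-matrix element — the rotation-matrix element ⟨l m'| R(α,β,γ) |l m⟩ in the angular-momentum basis.
D^4_{-3,1}(4.6004,3.0090,2.9503) = e^{-i·-3·4.6004}·d^4_{-3,1}(3.0090)·e^{-i·1·2.9503}. Compute d first:
c=cos(3.009000/2)=0.066248, s=sin(3.009000/2)=0.997803; N=√[1·5040·120·6]=1904.940944
Admissible k: 4..5 (factorial args all ≥0)
  k=4: (−1)^0·1904.9409/(144)·0.0662^4·0.9978^4 = +0.000253
  k=5: (−1)^1·1904.9409/(240)·0.0662^2·0.9978^6 = -0.034378
d^4_{-3,1}(3.0090) = +0.000253 -0.034378 = -0.034126
Phases: e^{-i·(-3)·4.6004}=+0.329682+0.944092i, e^{-i·(1)·2.9503}=-0.981759-0.190128i ⇒ D=+0.004920+0.033769i

Wigner D-matrix element, Re=0.0049 Im=0.0338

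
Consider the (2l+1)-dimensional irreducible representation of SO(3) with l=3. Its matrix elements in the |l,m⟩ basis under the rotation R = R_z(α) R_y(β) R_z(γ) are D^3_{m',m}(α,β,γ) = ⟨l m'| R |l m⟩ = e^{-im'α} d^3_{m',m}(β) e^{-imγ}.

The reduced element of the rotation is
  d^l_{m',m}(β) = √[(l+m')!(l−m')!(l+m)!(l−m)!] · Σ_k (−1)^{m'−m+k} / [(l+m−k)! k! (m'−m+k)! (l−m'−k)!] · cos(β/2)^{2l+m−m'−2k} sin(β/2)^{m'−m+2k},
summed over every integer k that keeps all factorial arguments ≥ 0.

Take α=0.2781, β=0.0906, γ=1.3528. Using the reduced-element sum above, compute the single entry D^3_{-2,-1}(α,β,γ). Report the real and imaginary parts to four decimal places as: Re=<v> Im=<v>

D^3_{-2,-1}(0.2781,0.0906,1.3528) = e^{-i·-2·0.2781}·d^3_{-2,-1}(0.0906)·e^{-i·-1·1.3528}. Compute d first:
c=cos(0.090600/2)=0.998974, s=sin(0.090600/2)=0.045285; N=√[1·120·2·24]=75.894664
Admissible k: 1..2 (factorial args all ≥0)
  k=1: (−1)^0·75.8947/(24)·0.9990^5·0.0453^1 = +0.142469
  k=2: (−1)^1·75.8947/(12)·0.9990^3·0.0453^3 = -0.000586
d^3_{-2,-1}(0.0906) = +0.142469 -0.000586 = +0.141884
D = (+0.849267+0.527963i)·(+0.141884)·(+0.216274+0.976333i) = -0.047076+0.133846i

Re=-0.0471 Im=0.1338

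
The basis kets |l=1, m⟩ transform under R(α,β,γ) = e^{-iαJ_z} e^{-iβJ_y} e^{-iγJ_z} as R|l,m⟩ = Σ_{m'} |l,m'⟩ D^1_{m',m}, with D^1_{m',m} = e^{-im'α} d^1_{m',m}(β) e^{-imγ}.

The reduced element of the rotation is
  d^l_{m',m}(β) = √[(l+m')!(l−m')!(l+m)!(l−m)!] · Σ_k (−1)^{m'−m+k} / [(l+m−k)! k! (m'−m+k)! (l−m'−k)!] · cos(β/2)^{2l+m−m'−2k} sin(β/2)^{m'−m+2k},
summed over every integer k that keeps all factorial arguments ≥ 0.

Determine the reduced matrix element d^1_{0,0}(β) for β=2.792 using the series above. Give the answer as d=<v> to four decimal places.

d^1_{0,0}(β=2.7920) via the finite sum:
Half-angle: c=0.173908, s=0.984762. N=√(1·1·1·1)=1.000000
Admissible k: 0..1 (factorial args all ≥0)
  k=0: (−1)^0·1.0000/(1)·0.1739^2·0.9848^0 = +0.030244
  k=1: (−1)^1·1.0000/(1)·0.1739^0·0.9848^2 = -0.969756
d^1_{0,0}(2.7920) = +0.030244 -0.969756 = -0.939512

d=-0.9395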